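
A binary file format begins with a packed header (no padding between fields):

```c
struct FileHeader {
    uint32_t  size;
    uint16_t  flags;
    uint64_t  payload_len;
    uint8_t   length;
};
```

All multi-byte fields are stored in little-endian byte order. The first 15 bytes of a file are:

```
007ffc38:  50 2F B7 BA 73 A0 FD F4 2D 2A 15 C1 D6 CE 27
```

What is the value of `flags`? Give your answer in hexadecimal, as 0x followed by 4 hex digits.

0xA073

`flags` follows `size` (4 bytes), so it starts at byte offset 4 and occupies 2 bytes.
Bytes at offsets 4..5: 73 A0.
In little-endian order the low byte comes first in memory.
Reassemble most-significant byte first: A0 73 → 0xA073.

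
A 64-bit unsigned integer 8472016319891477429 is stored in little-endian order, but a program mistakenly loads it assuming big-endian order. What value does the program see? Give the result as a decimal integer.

8472016319891477429 in 64-bit hexadecimal is 0x7592A5F4CE7193B5.
Stored little-endian, the bytes at ascending addresses are B5 93 71 CE F4 A5 92 75.
Read back as big-endian, the last byte is least significant, giving 0xB59371CEF4A59275.
0xB59371CEF4A59275 = 13083926476123116149.

13083926476123116149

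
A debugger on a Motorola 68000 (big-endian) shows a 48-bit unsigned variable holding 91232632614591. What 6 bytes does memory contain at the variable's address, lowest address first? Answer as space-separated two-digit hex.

91232632614591 in hexadecimal, padded to 48 bits, is 0x52F9C0A8AEBF.
Split into bytes (most-significant first): 52 F9 C0 A8 AE BF.
In big-endian order the high byte comes first in memory.
So the memory order matches the most-significant-first order: 52 F9 C0 A8 AE BF.

52 F9 C0 A8 AE BF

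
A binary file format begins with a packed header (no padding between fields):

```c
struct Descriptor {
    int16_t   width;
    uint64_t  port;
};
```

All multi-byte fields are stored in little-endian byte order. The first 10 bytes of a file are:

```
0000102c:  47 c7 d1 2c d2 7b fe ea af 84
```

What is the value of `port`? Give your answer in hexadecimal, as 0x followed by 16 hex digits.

0x84AFEAFE7BD22CD1

`port` follows `width` (2 bytes), so it starts at byte offset 2 and occupies 8 bytes.
Bytes at offsets 2..9: D1 2C D2 7B FE EA AF 84.
Little-endian stores the least-significant byte at the lowest address.
Reassemble most-significant byte first: 84 AF EA FE 7B D2 2C D1 → 0x84AFEAFE7BD22CD1.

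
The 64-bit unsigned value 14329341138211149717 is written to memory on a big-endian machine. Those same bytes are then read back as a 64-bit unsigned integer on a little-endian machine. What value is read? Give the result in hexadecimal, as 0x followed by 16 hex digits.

14329341138211149717 in 64-bit hexadecimal is 0xC6DC0BD858779795.
Stored big-endian, the bytes at ascending addresses are C6 DC 0B D8 58 77 97 95.
Read back as little-endian, the first byte is least significant, giving 0x95977758D80BDCC6.

0x95977758D80BDCC6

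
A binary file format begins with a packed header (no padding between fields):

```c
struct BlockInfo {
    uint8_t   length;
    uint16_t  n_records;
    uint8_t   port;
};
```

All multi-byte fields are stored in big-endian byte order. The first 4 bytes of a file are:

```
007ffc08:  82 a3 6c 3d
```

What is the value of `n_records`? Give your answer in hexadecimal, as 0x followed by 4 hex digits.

`n_records` follows `length` (1 byte), so it starts at byte offset 1 and occupies 2 bytes.
Bytes at offsets 1..2: A3 6C.
In big-endian order the high byte comes first in memory.
The bytes are already most-significant first: 0xA36C.

0xA36C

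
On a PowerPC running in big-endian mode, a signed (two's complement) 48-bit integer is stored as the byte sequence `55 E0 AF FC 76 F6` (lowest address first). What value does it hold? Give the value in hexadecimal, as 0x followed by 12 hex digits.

Big-endian stores the most-significant byte at the lowest address.
The bytes are already most-significant first: 0x55E0AFFC76F6.

0x55E0AFFC76F6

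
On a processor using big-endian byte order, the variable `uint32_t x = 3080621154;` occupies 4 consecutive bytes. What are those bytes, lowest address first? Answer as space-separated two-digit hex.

B7 9E 8C 62

3080621154 in hexadecimal, padded to 32 bits, is 0xB79E8C62.
Split into bytes (most-significant first): B7 9E 8C 62.
Big-endian stores the most-significant byte at the lowest address.
So the memory order matches the most-significant-first order: B7 9E 8C 62.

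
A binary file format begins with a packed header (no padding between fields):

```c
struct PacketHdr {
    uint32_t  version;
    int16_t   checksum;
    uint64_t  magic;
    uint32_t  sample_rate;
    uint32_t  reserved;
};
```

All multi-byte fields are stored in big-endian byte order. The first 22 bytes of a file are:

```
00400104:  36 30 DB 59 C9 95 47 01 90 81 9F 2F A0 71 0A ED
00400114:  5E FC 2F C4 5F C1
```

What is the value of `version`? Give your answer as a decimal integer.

909171545

`version` is the first field, at byte offset 0, occupying 4 bytes.
Bytes at offsets 0..3: 36 30 DB 59.
Big-endian: lowest address holds the most-significant byte.
The bytes are already most-significant first: 0x3630DB59.
0x3630DB59 = 909171545.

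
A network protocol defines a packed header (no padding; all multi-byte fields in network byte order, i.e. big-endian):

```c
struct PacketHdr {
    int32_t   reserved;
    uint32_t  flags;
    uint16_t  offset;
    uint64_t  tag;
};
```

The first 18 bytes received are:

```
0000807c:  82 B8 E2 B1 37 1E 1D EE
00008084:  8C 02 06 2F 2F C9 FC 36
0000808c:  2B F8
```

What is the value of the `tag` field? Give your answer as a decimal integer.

`tag` follows `reserved` (4 B), `flags` (4 B), `offset` (2 B), so it starts at offset 4 + 4 + 2 = 10 and occupies 8 bytes.
Bytes at offsets 10..17: 06 2F 2F C9 FC 36 2B F8.
Big-endian: lowest address holds the most-significant byte.
The bytes are already most-significant first: 0x062F2FC9FC362BF8.
0x062F2FC9FC362BF8 = 445627432699309048.

445627432699309048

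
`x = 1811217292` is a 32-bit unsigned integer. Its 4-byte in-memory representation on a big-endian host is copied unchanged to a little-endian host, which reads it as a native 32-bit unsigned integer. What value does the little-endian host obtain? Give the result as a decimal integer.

1811217292 in 32-bit hexadecimal is 0x6BF4FB8C.
Stored big-endian, the bytes at ascending addresses are 6B F4 FB 8C.
Read back as little-endian, the first byte is least significant, giving 0x8CFBF46B.
0x8CFBF46B = 2365322347.

2365322347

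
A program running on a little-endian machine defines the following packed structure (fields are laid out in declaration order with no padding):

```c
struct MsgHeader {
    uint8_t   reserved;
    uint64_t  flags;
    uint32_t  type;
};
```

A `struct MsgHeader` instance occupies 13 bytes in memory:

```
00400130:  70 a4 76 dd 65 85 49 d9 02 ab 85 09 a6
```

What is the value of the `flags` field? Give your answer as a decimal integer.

205276095310558884

`flags` follows `reserved` (1 byte), so it starts at byte offset 1 and occupies 8 bytes.
Bytes at offsets 1..8: A4 76 DD 65 85 49 D9 02.
In little-endian order the low byte comes first in memory.
Reassemble most-significant byte first: 02 D9 49 85 65 DD 76 A4 → 0x02D9498565DD76A4.
0x02D9498565DD76A4 = 205276095310558884.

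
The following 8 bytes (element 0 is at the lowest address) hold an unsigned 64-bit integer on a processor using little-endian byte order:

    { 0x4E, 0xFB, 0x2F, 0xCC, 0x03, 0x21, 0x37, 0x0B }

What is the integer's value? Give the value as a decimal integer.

808150958330608462

In little-endian order the low byte comes first in memory.
Reassemble most-significant byte first: 0B 37 21 03 CC 2F FB 4E → 0x0B372103CC2FFB4E.
0x0B372103CC2FFB4E = 808150958330608462.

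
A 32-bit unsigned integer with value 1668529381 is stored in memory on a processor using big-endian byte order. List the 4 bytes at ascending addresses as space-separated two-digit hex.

63 73 BC E5

1668529381 in hexadecimal, padded to 32 bits, is 0x6373BCE5.
Split into bytes (most-significant first): 63 73 BC E5.
Big-endian: lowest address holds the most-significant byte.
So the memory order matches the most-significant-first order: 63 73 BC E5.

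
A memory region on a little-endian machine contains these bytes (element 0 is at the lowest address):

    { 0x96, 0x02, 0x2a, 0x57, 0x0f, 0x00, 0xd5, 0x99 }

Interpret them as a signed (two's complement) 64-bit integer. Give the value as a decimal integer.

Little-endian stores the least-significant byte at the lowest address.
Reassemble most-significant byte first: 99 D5 00 0F 57 2A 02 96 → 0x99D5000F572A0296.
Top bit is set, so as a signed 64-bit value this is 0x99D5000F572A0296 − 2^64 = -7361977949980327274.

-7361977949980327274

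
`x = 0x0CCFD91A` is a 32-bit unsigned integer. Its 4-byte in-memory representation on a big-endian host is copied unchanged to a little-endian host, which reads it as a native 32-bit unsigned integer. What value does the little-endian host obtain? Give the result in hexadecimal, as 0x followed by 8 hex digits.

Stored big-endian, the bytes at ascending addresses are 0C CF D9 1A.
Read back as little-endian, the first byte is least significant, giving 0x1AD9CF0C.

0x1AD9CF0C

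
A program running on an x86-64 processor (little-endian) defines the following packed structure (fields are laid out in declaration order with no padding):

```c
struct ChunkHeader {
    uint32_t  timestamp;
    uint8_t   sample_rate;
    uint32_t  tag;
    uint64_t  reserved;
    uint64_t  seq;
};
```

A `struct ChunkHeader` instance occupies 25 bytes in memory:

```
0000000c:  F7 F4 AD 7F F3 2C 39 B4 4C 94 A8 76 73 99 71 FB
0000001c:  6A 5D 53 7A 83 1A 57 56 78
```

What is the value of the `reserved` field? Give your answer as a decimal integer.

7708880091055827092

`reserved` follows `timestamp` (4 B), `sample_rate` (1 B), `tag` (4 B), so it starts at offset 4 + 1 + 4 = 9 and occupies 8 bytes.
Bytes at offsets 9..16: 94 A8 76 73 99 71 FB 6A.
In little-endian order the low byte comes first in memory.
Reassemble most-significant byte first: 6A FB 71 99 73 76 A8 94 → 0x6AFB71997376A894.
0x6AFB71997376A894 = 7708880091055827092.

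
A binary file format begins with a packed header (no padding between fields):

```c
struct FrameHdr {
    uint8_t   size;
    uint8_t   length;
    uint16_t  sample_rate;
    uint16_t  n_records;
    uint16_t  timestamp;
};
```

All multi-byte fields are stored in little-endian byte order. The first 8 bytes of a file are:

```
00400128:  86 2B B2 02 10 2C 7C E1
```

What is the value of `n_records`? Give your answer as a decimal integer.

`n_records` follows `size` (1 B), `length` (1 B), `sample_rate` (2 B), so it starts at offset 1 + 1 + 2 = 4 and occupies 2 bytes.
Bytes at offsets 4..5: 10 2C.
Little-endian stores the least-significant byte at the lowest address.
Reassemble most-significant byte first: 2C 10 → 0x2C10.
0x2C10 = 11280.

11280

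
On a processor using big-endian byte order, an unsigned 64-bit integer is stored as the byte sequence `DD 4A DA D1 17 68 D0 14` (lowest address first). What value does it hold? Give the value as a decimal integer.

15945798022234427412

Big-endian stores the most-significant byte at the lowest address.
The bytes are already most-significant first: 0xDD4ADAD11768D014.
0xDD4ADAD11768D014 = 15945798022234427412.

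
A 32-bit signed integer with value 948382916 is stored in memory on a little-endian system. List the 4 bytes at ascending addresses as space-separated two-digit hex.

C4 2C 87 38

948382916 in hexadecimal, padded to 32 bits, is 0x38872CC4.
Split into bytes (most-significant first): 38 87 2C C4.
Little-endian: lowest address holds the least-significant byte.
So at ascending addresses the bytes are C4 2C 87 38.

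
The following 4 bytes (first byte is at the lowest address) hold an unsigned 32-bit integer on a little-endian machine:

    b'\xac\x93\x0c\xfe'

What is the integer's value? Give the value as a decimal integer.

In little-endian order the low byte comes first in memory.
Reassemble most-significant byte first: FE 0C 93 AC → 0xFE0C93AC.
0xFE0C93AC = 4262237100.

4262237100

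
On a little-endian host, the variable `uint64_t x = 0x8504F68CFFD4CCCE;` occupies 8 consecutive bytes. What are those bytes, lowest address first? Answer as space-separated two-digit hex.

Split into bytes (most-significant first): 85 04 F6 8C FF D4 CC CE.
Little-endian: lowest address holds the least-significant byte.
So at ascending addresses the bytes are CE CC D4 FF 8C F6 04 85.

CE CC D4 FF 8C F6 04 85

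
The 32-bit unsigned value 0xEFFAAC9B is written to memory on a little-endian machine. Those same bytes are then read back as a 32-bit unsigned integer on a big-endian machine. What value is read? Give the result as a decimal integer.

2611804911

Stored little-endian, the bytes at ascending addresses are 9B AC FA EF.
Read back as big-endian, the last byte is least significant, giving 0x9BACFAEF.
0x9BACFAEF = 2611804911.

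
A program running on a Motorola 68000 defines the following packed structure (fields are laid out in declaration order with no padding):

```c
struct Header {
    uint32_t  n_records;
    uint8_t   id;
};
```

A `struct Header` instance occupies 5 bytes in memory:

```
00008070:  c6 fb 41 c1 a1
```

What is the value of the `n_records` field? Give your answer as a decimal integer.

`n_records` is the first field, at byte offset 0, occupying 4 bytes.
Bytes at offsets 0..3: C6 FB 41 C1.
Big-endian: lowest address holds the most-significant byte.
The bytes are already most-significant first: 0xC6FB41C1.
0xC6FB41C1 = 3338355137.

3338355137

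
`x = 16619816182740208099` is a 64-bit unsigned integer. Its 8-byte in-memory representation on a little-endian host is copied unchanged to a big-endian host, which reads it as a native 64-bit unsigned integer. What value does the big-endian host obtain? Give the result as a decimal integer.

16619816182740208099 in 64-bit hexadecimal is 0xE6A572C33C84C9E3.
Stored little-endian, the bytes at ascending addresses are E3 C9 84 3C C3 72 A5 E6.
Read back as big-endian, the last byte is least significant, giving 0xE3C9843CC372A5E6.
0xE3C9843CC372A5E6 = 16413795713440458214.

16413795713440458214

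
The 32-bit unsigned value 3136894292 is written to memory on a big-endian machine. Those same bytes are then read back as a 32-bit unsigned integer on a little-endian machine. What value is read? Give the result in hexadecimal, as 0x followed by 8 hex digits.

3136894292 in 32-bit hexadecimal is 0xBAF93554.
Stored big-endian, the bytes at ascending addresses are BA F9 35 54.
Read back as little-endian, the first byte is least significant, giving 0x5435F9BA.

0x5435F9BA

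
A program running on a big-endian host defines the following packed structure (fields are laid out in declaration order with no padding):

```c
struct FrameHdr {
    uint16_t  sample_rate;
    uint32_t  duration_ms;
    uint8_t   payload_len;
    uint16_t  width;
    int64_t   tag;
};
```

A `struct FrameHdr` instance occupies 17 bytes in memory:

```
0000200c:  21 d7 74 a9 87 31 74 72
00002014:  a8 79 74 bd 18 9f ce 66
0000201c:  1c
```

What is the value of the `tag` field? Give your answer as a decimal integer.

`tag` follows `sample_rate` (2 B), `duration_ms` (4 B), `payload_len` (1 B), `width` (2 B), so it starts at offset 2 + 4 + 1 + 2 = 9 and occupies 8 bytes.
Bytes at offsets 9..16: 79 74 BD 18 9F CE 66 1C.
In big-endian order the high byte comes first in memory.
The bytes are already most-significant first: 0x7974BD189FCE661C.
0x7974BD189FCE661C = 8751827889345685020.

8751827889345685020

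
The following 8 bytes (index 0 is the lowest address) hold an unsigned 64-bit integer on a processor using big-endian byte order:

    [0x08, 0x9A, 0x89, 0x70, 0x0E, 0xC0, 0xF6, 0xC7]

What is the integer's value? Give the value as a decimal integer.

In big-endian order the high byte comes first in memory.
The bytes are already most-significant first: 0x089A89700EC0F6C7.
0x089A89700EC0F6C7 = 619959013093734087.

619959013093734087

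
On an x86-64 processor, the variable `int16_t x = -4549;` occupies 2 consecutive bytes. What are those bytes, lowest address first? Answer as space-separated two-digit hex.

Two's complement of -4549 in 16 bits: 4549 = 0x11C5; invert → 0xEE3A; add 1 → 0xEE3B.
Split into bytes (most-significant first): EE 3B.
Little-endian: lowest address holds the least-significant byte.
So at ascending addresses the bytes are 3B EE.

3B EE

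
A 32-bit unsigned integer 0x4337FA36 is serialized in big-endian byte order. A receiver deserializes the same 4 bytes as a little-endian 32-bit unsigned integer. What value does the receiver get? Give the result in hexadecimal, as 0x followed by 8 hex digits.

Stored big-endian, the bytes at ascending addresses are 43 37 FA 36.
Read back as little-endian, the first byte is least significant, giving 0x36FA3743.

0x36FA3743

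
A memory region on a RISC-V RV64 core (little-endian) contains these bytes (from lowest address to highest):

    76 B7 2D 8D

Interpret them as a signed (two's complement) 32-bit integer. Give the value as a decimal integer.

-1926383754

Little-endian: lowest address holds the least-significant byte.
Reassemble most-significant byte first: 8D 2D B7 76 → 0x8D2DB776.
Top bit is set, so as a signed 32-bit value this is 0x8D2DB776 − 2^32 = -1926383754.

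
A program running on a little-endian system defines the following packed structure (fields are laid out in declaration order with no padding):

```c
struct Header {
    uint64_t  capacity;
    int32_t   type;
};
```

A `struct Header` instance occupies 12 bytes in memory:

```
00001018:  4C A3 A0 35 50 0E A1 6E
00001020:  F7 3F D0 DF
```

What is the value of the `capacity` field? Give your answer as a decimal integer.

`capacity` is the first field, at byte offset 0, occupying 8 bytes.
Bytes at offsets 0..7: 4C A3 A0 35 50 0E A1 6E.
In little-endian order the low byte comes first in memory.
Reassemble most-significant byte first: 6E A1 0E 50 35 A0 A3 4C → 0x6EA10E5035A0A34C.
0x6EA10E5035A0A34C = 7971668553082381132.

7971668553082381132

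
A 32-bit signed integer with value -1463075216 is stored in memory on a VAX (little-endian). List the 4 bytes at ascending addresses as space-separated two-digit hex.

70 3E CB A8

Two's complement of -1463075216 in 32 bits: 1463075216 = 0x5734C190; invert → 0xA8CB3E6F; add 1 → 0xA8CB3E70.
Split into bytes (most-significant first): A8 CB 3E 70.
In little-endian order the low byte comes first in memory.
So at ascending addresses the bytes are 70 3E CB A8.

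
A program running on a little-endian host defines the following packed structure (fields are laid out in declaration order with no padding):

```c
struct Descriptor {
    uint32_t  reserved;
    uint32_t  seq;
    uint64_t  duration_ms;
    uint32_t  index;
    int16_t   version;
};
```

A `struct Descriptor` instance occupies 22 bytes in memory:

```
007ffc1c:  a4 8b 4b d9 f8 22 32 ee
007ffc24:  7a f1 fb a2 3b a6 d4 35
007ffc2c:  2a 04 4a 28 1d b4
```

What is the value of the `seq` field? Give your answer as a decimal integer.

`seq` follows `reserved` (4 bytes), so it starts at byte offset 4 and occupies 4 bytes.
Bytes at offsets 4..7: F8 22 32 EE.
Little-endian: lowest address holds the least-significant byte.
Reassemble most-significant byte first: EE 32 22 F8 → 0xEE3222F8.
0xEE3222F8 = 3996263160.

3996263160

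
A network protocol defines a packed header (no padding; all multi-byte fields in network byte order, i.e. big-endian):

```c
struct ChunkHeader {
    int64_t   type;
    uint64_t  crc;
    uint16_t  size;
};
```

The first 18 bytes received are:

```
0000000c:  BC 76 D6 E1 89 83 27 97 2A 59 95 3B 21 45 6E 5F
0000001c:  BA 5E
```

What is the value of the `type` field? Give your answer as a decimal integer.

-4866466083164182633

`type` is the first field, at byte offset 0, occupying 8 bytes.
Bytes at offsets 0..7: BC 76 D6 E1 89 83 27 97.
In big-endian order the high byte comes first in memory.
The bytes are already most-significant first: 0xBC76D6E189832797.
Top bit is set, so as a signed 64-bit value this is 0xBC76D6E189832797 − 2^64 = -4866466083164182633.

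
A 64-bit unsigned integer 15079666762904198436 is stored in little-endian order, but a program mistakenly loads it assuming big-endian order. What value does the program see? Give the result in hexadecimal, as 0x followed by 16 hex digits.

0x245D2B7E06BD45D1

15079666762904198436 in 64-bit hexadecimal is 0xD145BD067E2B5D24.
Stored little-endian, the bytes at ascending addresses are 24 5D 2B 7E 06 BD 45 D1.
Read back as big-endian, the last byte is least significant, giving 0x245D2B7E06BD45D1.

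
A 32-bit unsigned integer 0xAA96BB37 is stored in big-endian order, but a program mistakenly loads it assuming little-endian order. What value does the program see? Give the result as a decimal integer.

Stored big-endian, the bytes at ascending addresses are AA 96 BB 37.
Read back as little-endian, the first byte is least significant, giving 0x37BB96AA.
0x37BB96AA = 935040682.

935040682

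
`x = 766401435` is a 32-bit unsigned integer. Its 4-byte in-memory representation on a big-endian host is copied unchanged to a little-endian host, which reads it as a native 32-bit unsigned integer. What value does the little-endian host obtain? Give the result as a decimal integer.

2606476845

766401435 in 32-bit hexadecimal is 0x2DAE5B9B.
Stored big-endian, the bytes at ascending addresses are 2D AE 5B 9B.
Read back as little-endian, the first byte is least significant, giving 0x9B5BAE2D.
0x9B5BAE2D = 2606476845.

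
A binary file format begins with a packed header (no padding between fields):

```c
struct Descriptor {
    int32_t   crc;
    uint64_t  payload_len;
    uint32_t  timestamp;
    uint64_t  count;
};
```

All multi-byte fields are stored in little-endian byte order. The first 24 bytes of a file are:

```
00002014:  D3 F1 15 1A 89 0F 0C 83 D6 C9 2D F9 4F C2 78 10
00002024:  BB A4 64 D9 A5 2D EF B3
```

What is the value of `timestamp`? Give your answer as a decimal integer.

`timestamp` follows `crc` (4 B), `payload_len` (8 B), so it starts at offset 4 + 8 = 12 and occupies 4 bytes.
Bytes at offsets 12..15: 4F C2 78 10.
Little-endian: lowest address holds the least-significant byte.
Reassemble most-significant byte first: 10 78 C2 4F → 0x1078C24F.
0x1078C24F = 276349519.

276349519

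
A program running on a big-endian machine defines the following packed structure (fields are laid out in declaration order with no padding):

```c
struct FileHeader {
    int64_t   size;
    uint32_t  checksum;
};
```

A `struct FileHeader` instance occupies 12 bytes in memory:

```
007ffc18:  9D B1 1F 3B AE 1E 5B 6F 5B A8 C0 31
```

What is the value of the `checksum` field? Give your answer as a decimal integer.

1537785905

`checksum` follows `size` (8 bytes), so it starts at byte offset 8 and occupies 4 bytes.
Bytes at offsets 8..11: 5B A8 C0 31.
Big-endian stores the most-significant byte at the lowest address.
The bytes are already most-significant first: 0x5BA8C031.
0x5BA8C031 = 1537785905.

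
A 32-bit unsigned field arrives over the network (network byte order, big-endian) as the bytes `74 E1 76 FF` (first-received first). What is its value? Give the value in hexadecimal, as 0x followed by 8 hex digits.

Big-endian stores the most-significant byte at the lowest address.
The bytes are already most-significant first: 0x74E176FF.

0x74E176FF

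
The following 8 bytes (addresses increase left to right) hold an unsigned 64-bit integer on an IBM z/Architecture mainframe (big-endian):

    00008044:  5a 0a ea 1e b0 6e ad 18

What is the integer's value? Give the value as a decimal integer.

Big-endian: lowest address holds the most-significant byte.
The bytes are already most-significant first: 0x5A0AEA1EB06EAD18.
0x5A0AEA1EB06EAD18 = 6488255630710582552.

6488255630710582552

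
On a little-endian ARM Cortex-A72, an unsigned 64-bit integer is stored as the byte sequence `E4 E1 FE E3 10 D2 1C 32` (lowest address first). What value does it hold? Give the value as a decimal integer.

3610991971230736868

Little-endian: lowest address holds the least-significant byte.
Reassemble most-significant byte first: 32 1C D2 10 E3 FE E1 E4 → 0x321CD210E3FEE1E4.
0x321CD210E3FEE1E4 = 3610991971230736868.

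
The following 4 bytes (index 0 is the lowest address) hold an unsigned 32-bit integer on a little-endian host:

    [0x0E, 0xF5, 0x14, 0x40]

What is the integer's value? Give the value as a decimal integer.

Little-endian stores the least-significant byte at the lowest address.
Reassemble most-significant byte first: 40 14 F5 0E → 0x4014F50E.
0x4014F50E = 1075115278.

1075115278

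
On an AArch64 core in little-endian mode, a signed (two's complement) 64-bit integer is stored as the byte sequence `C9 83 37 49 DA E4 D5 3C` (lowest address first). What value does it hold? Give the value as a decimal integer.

In little-endian order the low byte comes first in memory.
Reassemble most-significant byte first: 3C D5 E4 DA 49 37 83 C9 → 0x3CD5E4DA493783C9.
0x3CD5E4DA493783C9 = 4383661438497424329.

4383661438497424329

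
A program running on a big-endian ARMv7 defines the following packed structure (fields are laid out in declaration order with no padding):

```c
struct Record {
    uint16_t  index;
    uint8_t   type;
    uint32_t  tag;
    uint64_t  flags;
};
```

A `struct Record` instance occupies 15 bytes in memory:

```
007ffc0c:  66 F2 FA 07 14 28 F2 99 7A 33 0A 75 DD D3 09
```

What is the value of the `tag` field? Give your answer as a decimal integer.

118761714

`tag` follows `index` (2 B), `type` (1 B), so it starts at offset 2 + 1 = 3 and occupies 4 bytes.
Bytes at offsets 3..6: 07 14 28 F2.
In big-endian order the high byte comes first in memory.
The bytes are already most-significant first: 0x071428F2.
0x071428F2 = 118761714.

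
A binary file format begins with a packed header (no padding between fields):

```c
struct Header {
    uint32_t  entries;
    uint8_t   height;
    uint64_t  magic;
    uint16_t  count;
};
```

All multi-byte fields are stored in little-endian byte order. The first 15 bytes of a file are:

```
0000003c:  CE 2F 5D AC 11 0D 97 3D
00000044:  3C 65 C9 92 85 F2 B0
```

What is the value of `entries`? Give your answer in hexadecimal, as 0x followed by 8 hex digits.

`entries` is the first field, at byte offset 0, occupying 4 bytes.
Bytes at offsets 0..3: CE 2F 5D AC.
Little-endian: lowest address holds the least-significant byte.
Reassemble most-significant byte first: AC 5D 2F CE → 0xAC5D2FCE.

0xAC5D2FCE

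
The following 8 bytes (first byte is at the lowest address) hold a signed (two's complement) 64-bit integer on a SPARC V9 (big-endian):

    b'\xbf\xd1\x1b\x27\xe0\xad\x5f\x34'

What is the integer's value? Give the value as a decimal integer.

-4624885484245655756

Big-endian stores the most-significant byte at the lowest address.
The bytes are already most-significant first: 0xBFD11B27E0AD5F34.
Top bit is set, so as a signed 64-bit value this is 0xBFD11B27E0AD5F34 − 2^64 = -4624885484245655756.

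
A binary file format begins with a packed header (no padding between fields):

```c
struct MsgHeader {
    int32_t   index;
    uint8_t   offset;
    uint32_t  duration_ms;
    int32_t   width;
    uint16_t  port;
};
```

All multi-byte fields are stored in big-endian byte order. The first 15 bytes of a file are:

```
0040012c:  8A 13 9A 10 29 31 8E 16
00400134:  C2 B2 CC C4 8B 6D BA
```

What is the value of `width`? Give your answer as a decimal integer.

`width` follows `index` (4 B), `offset` (1 B), `duration_ms` (4 B), so it starts at offset 4 + 1 + 4 = 9 and occupies 4 bytes.
Bytes at offsets 9..12: B2 CC C4 8B.
In big-endian order the high byte comes first in memory.
The bytes are already most-significant first: 0xB2CCC48B.
Top bit is set, so as a signed 32-bit value this is 0xB2CCC48B − 2^32 = -1295203189.

-1295203189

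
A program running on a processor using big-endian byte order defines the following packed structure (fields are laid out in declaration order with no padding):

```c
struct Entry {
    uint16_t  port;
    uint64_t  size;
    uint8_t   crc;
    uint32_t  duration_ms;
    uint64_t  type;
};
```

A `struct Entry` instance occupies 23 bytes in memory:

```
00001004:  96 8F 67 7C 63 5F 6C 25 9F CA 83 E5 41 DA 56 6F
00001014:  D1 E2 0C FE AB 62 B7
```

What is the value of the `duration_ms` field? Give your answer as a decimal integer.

`duration_ms` follows `port` (2 B), `size` (8 B), `crc` (1 B), so it starts at offset 2 + 8 + 1 = 11 and occupies 4 bytes.
Bytes at offsets 11..14: E5 41 DA 56.
In big-endian order the high byte comes first in memory.
The bytes are already most-significant first: 0xE541DA56.
0xE541DA56 = 3846298198.

3846298198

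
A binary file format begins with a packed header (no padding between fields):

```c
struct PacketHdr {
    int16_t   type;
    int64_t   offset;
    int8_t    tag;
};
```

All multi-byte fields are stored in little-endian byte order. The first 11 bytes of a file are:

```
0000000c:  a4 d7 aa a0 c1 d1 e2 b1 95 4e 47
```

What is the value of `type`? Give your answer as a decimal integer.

-10332

`type` is the first field, at byte offset 0, occupying 2 bytes.
Bytes at offsets 0..1: A4 D7.
In little-endian order the low byte comes first in memory.
Reassemble most-significant byte first: D7 A4 → 0xD7A4.
Top bit is set, so as a signed 16-bit value this is 0xD7A4 − 2^16 = -10332.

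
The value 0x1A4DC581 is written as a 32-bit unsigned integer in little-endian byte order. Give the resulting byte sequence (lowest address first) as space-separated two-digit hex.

81 C5 4D 1A

Split into bytes (most-significant first): 1A 4D C5 81.
Little-endian: lowest address holds the least-significant byte.
So at ascending addresses the bytes are 81 C5 4D 1A.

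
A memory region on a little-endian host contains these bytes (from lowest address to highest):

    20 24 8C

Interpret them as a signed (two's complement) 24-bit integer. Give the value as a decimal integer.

-7592928

Little-endian: lowest address holds the least-significant byte.
Reassemble most-significant byte first: 8C 24 20 → 0x8C2420.
Top bit is set, so as a signed 24-bit value this is 0x8C2420 − 2^24 = -7592928.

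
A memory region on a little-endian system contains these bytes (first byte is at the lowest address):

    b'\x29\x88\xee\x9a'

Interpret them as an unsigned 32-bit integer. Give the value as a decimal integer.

2599323689

In little-endian order the low byte comes first in memory.
Reassemble most-significant byte first: 9A EE 88 29 → 0x9AEE8829.
0x9AEE8829 = 2599323689.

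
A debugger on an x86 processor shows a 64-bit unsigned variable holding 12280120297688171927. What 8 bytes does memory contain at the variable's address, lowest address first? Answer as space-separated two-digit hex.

12280120297688171927 in hexadecimal, padded to 64 bits, is 0xAA6BC0590EC48597.
Split into bytes (most-significant first): AA 6B C0 59 0E C4 85 97.
In little-endian order the low byte comes first in memory.
So at ascending addresses the bytes are 97 85 C4 0E 59 C0 6B AA.

97 85 C4 0E 59 C0 6B AA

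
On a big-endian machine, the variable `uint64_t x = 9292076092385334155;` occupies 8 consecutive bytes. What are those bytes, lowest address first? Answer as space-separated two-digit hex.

9292076092385334155 in hexadecimal, padded to 64 bits, is 0x80F415F97887138B.
Split into bytes (most-significant first): 80 F4 15 F9 78 87 13 8B.
Big-endian stores the most-significant byte at the lowest address.
So the memory order matches the most-significant-first order: 80 F4 15 F9 78 87 13 8B.

80 F4 15 F9 78 87 13 8B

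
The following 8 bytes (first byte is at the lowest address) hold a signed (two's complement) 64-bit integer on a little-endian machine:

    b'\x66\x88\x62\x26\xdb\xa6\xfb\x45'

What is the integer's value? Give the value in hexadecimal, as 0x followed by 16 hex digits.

0x45FBA6DB26628866

Little-endian stores the least-significant byte at the lowest address.
Reassemble most-significant byte first: 45 FB A6 DB 26 62 88 66 → 0x45FBA6DB26628866.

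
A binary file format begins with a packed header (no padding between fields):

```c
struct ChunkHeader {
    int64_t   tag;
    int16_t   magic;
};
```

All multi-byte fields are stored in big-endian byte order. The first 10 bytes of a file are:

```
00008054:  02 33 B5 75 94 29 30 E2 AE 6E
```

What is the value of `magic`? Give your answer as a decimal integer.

-20882

`magic` follows `tag` (8 bytes), so it starts at byte offset 8 and occupies 2 bytes.
Bytes at offsets 8..9: AE 6E.
Big-endian stores the most-significant byte at the lowest address.
The bytes are already most-significant first: 0xAE6E.
Top bit is set, so as a signed 16-bit value this is 0xAE6E − 2^16 = -20882.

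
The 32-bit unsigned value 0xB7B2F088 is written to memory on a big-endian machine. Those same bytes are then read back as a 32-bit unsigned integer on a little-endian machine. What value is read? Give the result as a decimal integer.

Stored big-endian, the bytes at ascending addresses are B7 B2 F0 88.
Read back as little-endian, the first byte is least significant, giving 0x88F0B2B7.
0x88F0B2B7 = 2297475767.

2297475767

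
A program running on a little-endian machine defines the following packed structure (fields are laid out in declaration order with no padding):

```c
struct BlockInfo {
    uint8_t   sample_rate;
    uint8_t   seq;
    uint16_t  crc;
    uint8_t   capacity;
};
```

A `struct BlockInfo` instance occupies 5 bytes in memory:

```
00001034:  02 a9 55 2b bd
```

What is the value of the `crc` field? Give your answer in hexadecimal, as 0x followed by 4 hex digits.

0x2B55

`crc` follows `sample_rate` (1 B), `seq` (1 B), so it starts at offset 1 + 1 = 2 and occupies 2 bytes.
Bytes at offsets 2..3: 55 2B.
Little-endian: lowest address holds the least-significant byte.
Reassemble most-significant byte first: 2B 55 → 0x2B55.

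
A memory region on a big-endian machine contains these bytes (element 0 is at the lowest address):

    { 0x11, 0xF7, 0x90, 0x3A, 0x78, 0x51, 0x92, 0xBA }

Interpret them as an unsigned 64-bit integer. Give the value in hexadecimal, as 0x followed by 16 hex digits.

0x11F7903A785192BA

Big-endian: lowest address holds the most-significant byte.
The bytes are already most-significant first: 0x11F7903A785192BA.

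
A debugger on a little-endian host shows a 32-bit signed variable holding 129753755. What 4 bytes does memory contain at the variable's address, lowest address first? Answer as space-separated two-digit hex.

9B E2 BB 07

129753755 in hexadecimal, padded to 32 bits, is 0x07BBE29B.
Split into bytes (most-significant first): 07 BB E2 9B.
In little-endian order the low byte comes first in memory.
So at ascending addresses the bytes are 9B E2 BB 07.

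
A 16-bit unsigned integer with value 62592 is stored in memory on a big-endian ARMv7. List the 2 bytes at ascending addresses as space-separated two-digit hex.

F4 80

62592 in hexadecimal, padded to 16 bits, is 0xF480.
Split into bytes (most-significant first): F4 80.
In big-endian order the high byte comes first in memory.
So the memory order matches the most-significant-first order: F4 80.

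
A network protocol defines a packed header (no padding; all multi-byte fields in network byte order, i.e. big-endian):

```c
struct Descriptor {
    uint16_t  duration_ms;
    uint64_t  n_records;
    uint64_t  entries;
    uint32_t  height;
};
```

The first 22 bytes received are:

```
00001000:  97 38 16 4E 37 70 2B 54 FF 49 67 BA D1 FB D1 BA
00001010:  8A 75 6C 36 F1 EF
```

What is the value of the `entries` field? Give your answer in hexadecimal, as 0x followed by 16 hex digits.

`entries` follows `duration_ms` (2 B), `n_records` (8 B), so it starts at offset 2 + 8 = 10 and occupies 8 bytes.
Bytes at offsets 10..17: 67 BA D1 FB D1 BA 8A 75.
Big-endian: lowest address holds the most-significant byte.
The bytes are already most-significant first: 0x67BAD1FBD1BA8A75.

0x67BAD1FBD1BA8A75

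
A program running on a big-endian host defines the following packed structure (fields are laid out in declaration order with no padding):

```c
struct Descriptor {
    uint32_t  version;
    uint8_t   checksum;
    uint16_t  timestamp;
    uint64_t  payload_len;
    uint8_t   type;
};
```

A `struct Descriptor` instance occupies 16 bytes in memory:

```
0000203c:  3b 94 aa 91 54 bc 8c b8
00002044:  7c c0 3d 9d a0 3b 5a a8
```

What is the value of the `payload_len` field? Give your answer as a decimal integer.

13293711570960923482

`payload_len` follows `version` (4 B), `checksum` (1 B), `timestamp` (2 B), so it starts at offset 4 + 1 + 2 = 7 and occupies 8 bytes.
Bytes at offsets 7..14: B8 7C C0 3D 9D A0 3B 5A.
Big-endian: lowest address holds the most-significant byte.
The bytes are already most-significant first: 0xB87CC03D9DA03B5A.
0xB87CC03D9DA03B5A = 13293711570960923482.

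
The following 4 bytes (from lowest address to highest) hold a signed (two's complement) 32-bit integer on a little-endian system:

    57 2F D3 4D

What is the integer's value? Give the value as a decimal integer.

Little-endian: lowest address holds the least-significant byte.
Reassemble most-significant byte first: 4D D3 2F 57 → 0x4DD32F57.
0x4DD32F57 = 1305685847.

1305685847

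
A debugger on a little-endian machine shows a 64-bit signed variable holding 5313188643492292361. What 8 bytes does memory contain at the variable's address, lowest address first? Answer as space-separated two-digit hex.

09 67 FF B7 EB 3C BC 49

5313188643492292361 in hexadecimal, padded to 64 bits, is 0x49BC3CEBB7FF6709.
Split into bytes (most-significant first): 49 BC 3C EB B7 FF 67 09.
Little-endian: lowest address holds the least-significant byte.
So at ascending addresses the bytes are 09 67 FF B7 EB 3C BC 49.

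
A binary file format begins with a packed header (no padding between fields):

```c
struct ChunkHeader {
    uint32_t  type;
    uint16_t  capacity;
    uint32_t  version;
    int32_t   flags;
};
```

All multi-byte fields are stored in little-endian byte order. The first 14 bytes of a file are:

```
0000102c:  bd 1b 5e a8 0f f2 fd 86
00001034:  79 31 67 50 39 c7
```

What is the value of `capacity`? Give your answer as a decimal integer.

61967

`capacity` follows `type` (4 bytes), so it starts at byte offset 4 and occupies 2 bytes.
Bytes at offsets 4..5: 0F F2.
Little-endian stores the least-significant byte at the lowest address.
Reassemble most-significant byte first: F2 0F → 0xF20F.
0xF20F = 61967.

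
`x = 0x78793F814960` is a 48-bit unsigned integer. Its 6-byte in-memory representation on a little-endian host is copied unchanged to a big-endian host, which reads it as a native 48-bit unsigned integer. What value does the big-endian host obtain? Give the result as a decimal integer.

105868817299832

Stored little-endian, the bytes at ascending addresses are 60 49 81 3F 79 78.
Read back as big-endian, the last byte is least significant, giving 0x6049813F7978.
0x6049813F7978 = 105868817299832.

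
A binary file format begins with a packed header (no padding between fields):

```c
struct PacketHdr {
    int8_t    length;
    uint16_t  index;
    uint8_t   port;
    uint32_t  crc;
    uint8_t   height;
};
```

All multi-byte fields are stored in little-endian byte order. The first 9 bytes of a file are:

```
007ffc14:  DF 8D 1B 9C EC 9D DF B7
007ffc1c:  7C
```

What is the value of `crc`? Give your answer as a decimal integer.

`crc` follows `length` (1 B), `index` (2 B), `port` (1 B), so it starts at offset 1 + 2 + 1 = 4 and occupies 4 bytes.
Bytes at offsets 4..7: EC 9D DF B7.
Little-endian stores the least-significant byte at the lowest address.
Reassemble most-significant byte first: B7 DF 9D EC → 0xB7DF9DEC.
0xB7DF9DEC = 3084885484.

3084885484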